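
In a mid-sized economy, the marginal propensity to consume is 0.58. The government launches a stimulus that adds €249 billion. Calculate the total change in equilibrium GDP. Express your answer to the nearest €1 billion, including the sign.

+€593 billion

Spending multiplier = 1/(1 − MPC) = 1/(1 − 0.58) = 1/0.42 ≈ 2.381.
ΔY = k × ΔG = (+€249 billion) / 0.42 ≈ +€593 billion.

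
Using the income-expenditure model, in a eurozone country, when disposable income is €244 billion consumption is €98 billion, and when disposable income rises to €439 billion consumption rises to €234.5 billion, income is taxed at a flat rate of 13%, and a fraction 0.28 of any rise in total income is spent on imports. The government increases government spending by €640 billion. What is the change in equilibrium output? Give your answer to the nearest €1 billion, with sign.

MPC = ΔC/ΔYd = (234.5 − 98)/(439 − 244) = 136.5/195 = 0.7.
Government-spending multiplier = 1/(1 − c(1−t) + m) = 1/(1 − 0.7×0.87 + 0.28) = 1/0.671 ≈ 1.49.
ΔY = k × ΔG = (+€640 billion) / 0.671 ≈ +€954 billion.

+€954 billion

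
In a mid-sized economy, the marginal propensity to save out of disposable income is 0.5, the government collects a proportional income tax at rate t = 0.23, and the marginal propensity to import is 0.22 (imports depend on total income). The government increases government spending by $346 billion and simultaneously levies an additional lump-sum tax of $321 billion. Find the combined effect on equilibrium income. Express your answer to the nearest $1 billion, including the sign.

+$222 billion

MPC = 1 − MPS = 1 − 0.5 = 0.5.
Expenditure multiplier = 1/(1 − c(1−t) + m) = 1/(1 − 0.5×0.77 + 0.22) = 1/0.835 ≈ 1.198.
ΔG contributes k·ΔG = (+$346 billion) / 0.835 ≈ +$414.4 billion.
ΔT of +$321 billion changes first-round spending by −c·ΔT = −$160.5 billion, contributing k·(−c·ΔT) = (−$160.5 billion) / 0.835 ≈ −$192.2 billion.
Net ΔY = k(ΔG − c·ΔT) = (+$185.5 billion) / 0.835 ≈ +$222 billion.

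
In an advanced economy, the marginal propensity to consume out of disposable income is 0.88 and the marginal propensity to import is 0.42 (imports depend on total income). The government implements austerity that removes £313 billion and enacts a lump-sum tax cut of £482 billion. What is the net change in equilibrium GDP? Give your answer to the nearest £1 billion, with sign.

+£206 billion

Expenditure multiplier = 1/(1 − c + m) = 1/(1 − 0.88 + 0.42) = 1/0.54 ≈ 1.852.
ΔG contributes k·ΔG = (−£313 billion) / 0.54 ≈ −£579.6 billion.
ΔT of −£482 billion changes first-round spending by −c·ΔT = +£424.16 billion, contributing k·(−c·ΔT) = (+£424.16 billion) / 0.54 ≈ +£785.5 billion.
Net ΔY = k(ΔG − c·ΔT) = (+£111.16 billion) / 0.54 ≈ +£206 billion.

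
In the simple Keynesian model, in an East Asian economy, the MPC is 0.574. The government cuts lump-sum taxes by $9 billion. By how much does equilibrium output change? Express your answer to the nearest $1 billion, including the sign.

A lump-sum tax change of −$9 billion shifts disposable income by +$9 billion; first-round consumption changes by −c × ΔT = −0.574 × (−$9 billion) = +$5.166 billion.
Expenditure multiplier = 1/(1 − MPC) = 1/(1 − 0.574) = 1/0.426 ≈ 2.347.
The tax multiplier is −c × k ≈ −1.347, so ΔY = k × (−c·ΔT) = (+$5.166 billion) / 0.426 ≈ +$12 billion.

+$12 billion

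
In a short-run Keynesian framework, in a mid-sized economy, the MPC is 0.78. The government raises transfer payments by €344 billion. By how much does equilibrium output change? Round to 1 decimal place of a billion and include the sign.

+€1,219.6 billion

The transfer change shifts disposable income by +€344 billion, so first-round consumption changes by c·ΔTR = 0.78 × (+€344 billion) = +€268.32 billion.
Expenditure multiplier = 1/(1 − MPC) = 1/(1 − 0.78) = 1/0.22 ≈ 4.545.
The transfer multiplier is c × k ≈ 3.545, so ΔY = k × (c·ΔTR) = (+€268.32 billion) / 0.22 ≈ +€1,219.6 billion.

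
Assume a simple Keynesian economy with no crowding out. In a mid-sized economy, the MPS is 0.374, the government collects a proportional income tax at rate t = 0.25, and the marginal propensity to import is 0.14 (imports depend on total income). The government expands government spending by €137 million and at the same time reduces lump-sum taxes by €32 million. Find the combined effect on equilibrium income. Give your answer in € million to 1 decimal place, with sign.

MPC = 1 − MPS = 1 − 0.374 = 0.626.
Expenditure multiplier = 1/(1 − c(1−t) + m) = 1/(1 − 0.626×0.75 + 0.14) = 1/0.6705 ≈ 1.491.
ΔG contributes k·ΔG = (+€137 million) / 0.6705 ≈ +€204.3 million.
ΔT of −€32 million changes first-round spending by −c·ΔT = +€20.032 million, contributing k·(−c·ΔT) = (+€20.032 million) / 0.6705 ≈ +€29.9 million.
Net ΔY = k(ΔG − c·ΔT) = (+€157.032 million) / 0.6705 ≈ +€234.2 million.

+€234.2 million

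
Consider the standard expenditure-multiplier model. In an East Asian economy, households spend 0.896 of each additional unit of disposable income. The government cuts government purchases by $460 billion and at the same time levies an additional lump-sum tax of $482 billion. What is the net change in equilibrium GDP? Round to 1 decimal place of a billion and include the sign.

−$8,575.7 billion

Expenditure multiplier = 1/(1 − MPC) = 1/(1 − 0.896) = 1/0.104 ≈ 9.615.
ΔG contributes k·ΔG = (−$460 billion) / 0.104 ≈ −$4,423.1 billion.
ΔT of +$482 billion changes first-round spending by −c·ΔT = −$431.872 billion, contributing k·(−c·ΔT) = (−$431.872 billion) / 0.104 ≈ −$4,152.6 billion.
Net ΔY = k(ΔG − c·ΔT) = (−$891.872 billion) / 0.104 ≈ −$8,575.7 billion.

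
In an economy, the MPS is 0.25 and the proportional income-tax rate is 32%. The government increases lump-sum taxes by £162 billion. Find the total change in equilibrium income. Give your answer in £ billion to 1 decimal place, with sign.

−£248.0 billion

MPC = 1 − MPS = 1 − 0.25 = 0.75.
A lump-sum tax change of +£162 billion shifts disposable income by −£162 billion; first-round consumption changes by −c × ΔT = −0.75 × (+£162 billion) = −£121.5 billion.
Expenditure multiplier = 1/(1 − c(1−t)) = 1/(1 − 0.75×0.68) = 1/0.49 ≈ 2.041.
The tax multiplier is −c × k ≈ −1.531, so ΔY = k × (−c·ΔT) = (−£121.5 billion) / 0.49 ≈ −£248 billion.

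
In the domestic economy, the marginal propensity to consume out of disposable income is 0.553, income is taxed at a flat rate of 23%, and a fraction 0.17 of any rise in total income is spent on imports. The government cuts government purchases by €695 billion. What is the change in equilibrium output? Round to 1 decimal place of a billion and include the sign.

Government-spending multiplier = 1/(1 − c(1−t) + m) = 1/(1 − 0.553×0.77 + 0.17) = 1/0.74419 ≈ 1.344.
ΔY = k × ΔG = (−€695 billion) / 0.74419 ≈ −€933.9 billion.

−€933.9 billion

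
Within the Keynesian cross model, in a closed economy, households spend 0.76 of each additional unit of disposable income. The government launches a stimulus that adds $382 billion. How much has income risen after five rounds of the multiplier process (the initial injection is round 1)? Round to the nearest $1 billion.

$1,188 billion

Round 1 adds ΔG = $382 billion; each later round is MPC = 0.76 times the previous.
After 5 rounds: 382 + 290.32 + 220.6432 + 167.688832 + 127.44351232 = ΔG·(1 − c^5)/(1 − c) = 382 × (1 − 0.2535525376)/0.24 ≈ $1,188 billion.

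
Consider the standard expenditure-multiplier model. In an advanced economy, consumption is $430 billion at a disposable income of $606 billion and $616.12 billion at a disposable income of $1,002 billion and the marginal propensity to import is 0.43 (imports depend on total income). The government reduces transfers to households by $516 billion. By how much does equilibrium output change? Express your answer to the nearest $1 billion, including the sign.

−$253 billion

MPC = ΔC/ΔYd = (616.12 − 430)/(1,002 − 606) = 186.12/396 = 0.47.
The transfer change shifts disposable income by −$516 billion, so first-round consumption changes by c·ΔTR = 0.47 × (−$516 billion) = −$242.52 billion.
Expenditure multiplier = 1/(1 − c + m) = 1/(1 − 0.47 + 0.43) = 1/0.96 ≈ 1.042.
The transfer multiplier is c × k ≈ 0.49, so ΔY = k × (c·ΔTR) = (−$242.52 billion) / 0.96 ≈ −$253 billion.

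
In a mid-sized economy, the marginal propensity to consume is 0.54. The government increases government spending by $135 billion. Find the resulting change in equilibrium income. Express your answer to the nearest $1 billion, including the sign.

+$293 billion

Spending multiplier = 1/(1 − MPC) = 1/(1 − 0.54) = 1/0.46 ≈ 2.174.
ΔY = k × ΔG = (+$135 billion) / 0.46 ≈ +$293 billion.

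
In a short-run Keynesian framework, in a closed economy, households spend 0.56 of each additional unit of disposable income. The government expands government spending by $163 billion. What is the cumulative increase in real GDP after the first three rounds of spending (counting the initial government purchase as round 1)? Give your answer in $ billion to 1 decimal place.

Round 1 adds ΔG = $163 billion; each later round is MPC = 0.56 times the previous.
After 3 rounds: 163 + 91.28 + 51.1168 = ΔG·(1 − c^3)/(1 − c) = 163 × (1 − 0.175616)/0.44 ≈ $305.4 billion.

$305.4 billion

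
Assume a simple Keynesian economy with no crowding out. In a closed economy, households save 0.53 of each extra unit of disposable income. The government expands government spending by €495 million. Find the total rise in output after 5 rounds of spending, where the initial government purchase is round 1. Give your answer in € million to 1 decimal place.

MPC = 1 − MPS = 1 − 0.53 = 0.47.
Round 1 adds ΔG = €495 million; each later round is MPC = 0.47 times the previous.
After 5 rounds: 495 + 232.65 + 109.3455 + 51.392385 + 24.15442095 = ΔG·(1 − c^5)/(1 − c) = 495 × (1 − 0.0229345007)/0.53 ≈ €912.5 million.

€912.5 million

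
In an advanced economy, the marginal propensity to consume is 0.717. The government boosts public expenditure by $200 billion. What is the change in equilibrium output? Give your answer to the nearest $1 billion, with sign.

+$707 billion

Expenditure multiplier = 1/(1 − MPC) = 1/(1 − 0.717) = 1/0.283 ≈ 3.534.
ΔY = k × ΔG = (+$200 billion) / 0.283 ≈ +$707 billion.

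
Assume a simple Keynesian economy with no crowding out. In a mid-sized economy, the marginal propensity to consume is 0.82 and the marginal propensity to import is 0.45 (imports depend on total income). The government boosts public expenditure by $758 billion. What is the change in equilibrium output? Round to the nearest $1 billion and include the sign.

Government-spending multiplier = 1/(1 − c + m) = 1/(1 − 0.82 + 0.45) = 1/0.63 ≈ 1.587.
ΔY = k × ΔG = (+$758 billion) / 0.63 ≈ +$1,203 billion.

+$1,203 billion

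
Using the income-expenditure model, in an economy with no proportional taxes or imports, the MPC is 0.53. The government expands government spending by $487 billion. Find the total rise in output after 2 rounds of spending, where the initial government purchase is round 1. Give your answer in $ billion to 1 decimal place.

$745.1 billion

Round 1 adds ΔG = $487 billion; each later round is MPC = 0.53 times the previous.
After 2 rounds: 487 + 258.11 = ΔG·(1 − c^2)/(1 − c) = 487 × (1 − 0.2809)/0.47 ≈ $745.1 billion.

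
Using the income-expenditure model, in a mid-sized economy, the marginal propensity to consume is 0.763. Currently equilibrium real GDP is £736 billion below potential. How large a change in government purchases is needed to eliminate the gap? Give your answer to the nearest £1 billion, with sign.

Spending multiplier = 1/(1 − MPC) = 1/(1 − 0.763) = 1/0.237 ≈ 4.219.
Need ΔY = +£736 billion, so ΔG = ΔY/k = (+£736 billion) × 0.237 ≈ +£174 billion.
The government should increase government purchases by £174 billion.

+£174 billion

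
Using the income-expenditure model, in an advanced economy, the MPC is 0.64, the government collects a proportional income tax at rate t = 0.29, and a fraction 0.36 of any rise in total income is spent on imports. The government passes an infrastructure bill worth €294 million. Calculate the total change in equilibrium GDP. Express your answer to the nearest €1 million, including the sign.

+€325 million

Expenditure multiplier = 1/(1 − c(1−t) + m) = 1/(1 − 0.64×0.71 + 0.36) = 1/0.9056 ≈ 1.104.
ΔY = k × ΔG = (+€294 million) / 0.9056 ≈ +€325 million.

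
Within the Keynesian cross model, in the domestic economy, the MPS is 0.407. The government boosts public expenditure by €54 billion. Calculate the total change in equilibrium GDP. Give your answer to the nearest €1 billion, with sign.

MPC = 1 − MPS = 1 − 0.407 = 0.593.
Expenditure multiplier = 1/(1 − MPC) = 1/(1 − 0.593) = 1/0.407 ≈ 2.457.
ΔY = k × ΔG = (+€54 billion) / 0.407 ≈ +€133 billion.

+€133 billion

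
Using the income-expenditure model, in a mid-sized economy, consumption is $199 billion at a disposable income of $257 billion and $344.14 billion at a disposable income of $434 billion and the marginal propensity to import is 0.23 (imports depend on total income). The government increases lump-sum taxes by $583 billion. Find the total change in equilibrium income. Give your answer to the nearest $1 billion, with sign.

−$1,166 billion

MPC = ΔC/ΔYd = (344.14 − 199)/(434 − 257) = 145.14/177 = 0.82.
A lump-sum tax change of +$583 billion shifts disposable income by −$583 billion; first-round consumption changes by −c × ΔT = −0.82 × (+$583 billion) = −$478.06 billion.
Expenditure multiplier = 1/(1 − c + m) = 1/(1 − 0.82 + 0.23) = 1/0.41 ≈ 2.439.
The tax multiplier is −c × k = −2, so ΔY = k × (−c·ΔT) = (−$478.06 billion) / 0.41 = −$1,166 billion.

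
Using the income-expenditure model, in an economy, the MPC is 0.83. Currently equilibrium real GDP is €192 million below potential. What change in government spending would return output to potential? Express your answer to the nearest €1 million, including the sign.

+€33 million

Spending multiplier = 1/(1 − MPC) = 1/(1 − 0.83) = 1/0.17 ≈ 5.882.
Need ΔY = +€192 million, so ΔG = ΔY/k = (+€192 million) × 0.17 ≈ +€33 million.
The government should increase government spending by €33 million.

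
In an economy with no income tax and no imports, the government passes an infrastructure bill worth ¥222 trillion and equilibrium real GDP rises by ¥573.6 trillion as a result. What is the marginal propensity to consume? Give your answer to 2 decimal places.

Implied spending multiplier k = ΔY/ΔG = 573.6/222 ≈ 2.5838.
Since k = 1/(1 − MPC), MPC = 1 − 1/k = 1 − ΔG/ΔY = 1 − 222/573.6 ≈ 0.61.

0.61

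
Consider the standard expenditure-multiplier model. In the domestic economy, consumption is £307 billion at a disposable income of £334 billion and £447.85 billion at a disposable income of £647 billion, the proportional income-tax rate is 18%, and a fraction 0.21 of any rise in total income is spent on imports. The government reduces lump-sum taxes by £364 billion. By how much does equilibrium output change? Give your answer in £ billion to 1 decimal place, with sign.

+£194.8 billion

MPC = ΔC/ΔYd = (447.85 − 307)/(647 − 334) = 140.85/313 = 0.45.
A lump-sum tax change of −£364 billion shifts disposable income by +£364 billion; first-round consumption changes by −c × ΔT = −0.45 × (−£364 billion) = +£163.8 billion.
Expenditure multiplier = 1/(1 − c(1−t) + m) = 1/(1 − 0.45×0.82 + 0.21) = 1/0.841 ≈ 1.189.
The tax multiplier is −c × k ≈ −0.535, so ΔY = k × (−c·ΔT) = (+£163.8 billion) / 0.841 ≈ +£194.8 billion.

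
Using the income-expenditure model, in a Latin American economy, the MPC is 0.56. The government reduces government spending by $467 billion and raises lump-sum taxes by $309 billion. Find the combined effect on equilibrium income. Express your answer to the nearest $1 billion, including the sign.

−$1,455 billion

Expenditure multiplier = 1/(1 − MPC) = 1/(1 − 0.56) = 1/0.44 ≈ 2.273.
ΔG contributes k·ΔG = (−$467 billion) / 0.44 ≈ −$1,061.4 billion.
ΔT of +$309 billion changes first-round spending by −c·ΔT = −$173.04 billion, contributing k·(−c·ΔT) = (−$173.04 billion) / 0.44 ≈ −$393.3 billion.
Net ΔY = k(ΔG − c·ΔT) = (−$640.04 billion) / 0.44 ≈ −$1,455 billion.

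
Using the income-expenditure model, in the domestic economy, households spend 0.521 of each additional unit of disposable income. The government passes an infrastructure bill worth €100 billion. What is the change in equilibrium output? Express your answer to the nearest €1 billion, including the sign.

Spending multiplier = 1/(1 − MPC) = 1/(1 − 0.521) = 1/0.479 ≈ 2.088.
ΔY = k × ΔG = (+€100 billion) / 0.479 ≈ +€209 billion.

+€209 billion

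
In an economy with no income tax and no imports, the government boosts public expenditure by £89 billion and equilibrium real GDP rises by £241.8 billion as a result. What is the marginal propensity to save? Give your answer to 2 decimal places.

Implied spending multiplier k = ΔY/ΔG = 241.8/89 ≈ 2.7169.
Since k = 1/(1 − MPC), MPC = 1 − 1/k = 1 − ΔG/ΔY = 1 − 89/241.8 ≈ 0.63.
MPS = 1 − MPC = 0.37.

0.37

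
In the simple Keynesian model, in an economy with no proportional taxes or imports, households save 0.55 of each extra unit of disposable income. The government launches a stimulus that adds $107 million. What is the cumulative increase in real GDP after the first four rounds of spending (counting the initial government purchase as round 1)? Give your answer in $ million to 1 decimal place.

MPC = 1 − MPS = 1 − 0.55 = 0.45.
Round 1 adds ΔG = $107 million; each later round is MPC = 0.45 times the previous.
After 4 rounds: 107 + 48.15 + 21.6675 + 9.750375 = ΔG·(1 − c^4)/(1 − c) = 107 × (1 − 0.04100625)/0.55 ≈ $186.6 million.

$186.6 million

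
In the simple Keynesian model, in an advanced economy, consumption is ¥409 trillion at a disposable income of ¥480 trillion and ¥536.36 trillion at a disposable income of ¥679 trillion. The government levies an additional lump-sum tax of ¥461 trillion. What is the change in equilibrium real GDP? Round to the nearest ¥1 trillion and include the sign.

MPC = ΔC/ΔYd = (536.36 − 409)/(679 − 480) = 127.36/199 = 0.64.
A lump-sum tax change of +¥461 trillion shifts disposable income by −¥461 trillion; first-round consumption changes by −c × ΔT = −0.64 × (+¥461 trillion) = −¥295.04 trillion.
Expenditure multiplier = 1/(1 − MPC) = 1/(1 − 0.64) = 1/0.36 ≈ 2.778.
The tax multiplier is −c × k ≈ −1.778, so ΔY = k × (−c·ΔT) = (−¥295.04 trillion) / 0.36 ≈ −¥820 trillion.

−¥820 trillion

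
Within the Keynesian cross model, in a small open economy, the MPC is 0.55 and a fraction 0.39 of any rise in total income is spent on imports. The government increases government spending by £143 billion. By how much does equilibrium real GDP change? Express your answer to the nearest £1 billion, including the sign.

Government-spending multiplier = 1/(1 − c + m) = 1/(1 − 0.55 + 0.39) = 1/0.84 ≈ 1.19.
ΔY = k × ΔG = (+£143 billion) / 0.84 ≈ +£170 billion.

+£170 billion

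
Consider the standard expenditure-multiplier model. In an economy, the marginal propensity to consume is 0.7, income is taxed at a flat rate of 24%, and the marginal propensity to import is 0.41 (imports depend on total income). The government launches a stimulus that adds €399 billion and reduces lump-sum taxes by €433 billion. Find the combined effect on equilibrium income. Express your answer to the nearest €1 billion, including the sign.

Expenditure multiplier = 1/(1 − c(1−t) + m) = 1/(1 − 0.7×0.76 + 0.41) = 1/0.878 ≈ 1.139.
ΔG contributes k·ΔG = (+€399 billion) / 0.878 ≈ +€454.4 billion.
ΔT of −€433 billion changes first-round spending by −c·ΔT = +€303.1 billion, contributing k·(−c·ΔT) = (+€303.1 billion) / 0.878 ≈ +€345.2 billion.
Net ΔY = k(ΔG − c·ΔT) = (+€702.1 billion) / 0.878 ≈ +€800 billion.

+€800 billion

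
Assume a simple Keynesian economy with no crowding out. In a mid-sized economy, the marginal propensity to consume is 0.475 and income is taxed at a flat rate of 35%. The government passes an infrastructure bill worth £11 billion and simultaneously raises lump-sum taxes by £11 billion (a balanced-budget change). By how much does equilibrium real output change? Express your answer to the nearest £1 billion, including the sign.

+£8 billion

Expenditure multiplier = 1/(1 − c(1−t)) = 1/(1 − 0.475×0.65) = 1/0.69125 ≈ 1.447.
ΔG contributes k·ΔG = (+£11 billion) / 0.69125 ≈ +£15.9 billion.
ΔT of +£11 billion changes first-round spending by −c·ΔT = −£5.225 billion, contributing k·(−c·ΔT) = (−£5.225 billion) / 0.69125 ≈ −£7.6 billion.
Net ΔY = k(ΔG − c·ΔT) = (+£5.775 billion) / 0.69125 ≈ +£8 billion.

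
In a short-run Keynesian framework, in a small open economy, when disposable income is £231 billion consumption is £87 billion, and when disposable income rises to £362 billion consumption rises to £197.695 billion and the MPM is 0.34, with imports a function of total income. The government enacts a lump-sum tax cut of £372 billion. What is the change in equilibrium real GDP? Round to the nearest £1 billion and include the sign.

+£635 billion

MPC = ΔC/ΔYd = (197.695 − 87)/(362 − 231) = 110.695/131 = 0.845.
A lump-sum tax change of −£372 billion shifts disposable income by +£372 billion; first-round consumption changes by −c × ΔT = −0.845 × (−£372 billion) = +£314.34 billion.
Expenditure multiplier = 1/(1 − c + m) = 1/(1 − 0.845 + 0.34) = 1/0.495 ≈ 2.02.
The tax multiplier is −c × k ≈ −1.707, so ΔY = k × (−c·ΔT) = (+£314.34 billion) / 0.495 ≈ +£635 billion.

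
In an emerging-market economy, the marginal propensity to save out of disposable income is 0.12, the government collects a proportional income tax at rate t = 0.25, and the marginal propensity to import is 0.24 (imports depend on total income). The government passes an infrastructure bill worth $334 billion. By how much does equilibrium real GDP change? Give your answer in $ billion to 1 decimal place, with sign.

MPC = 1 − MPS = 1 − 0.12 = 0.88.
Expenditure multiplier = 1/(1 − c(1−t) + m) = 1/(1 − 0.88×0.75 + 0.24) = 1/0.58 ≈ 1.724.
ΔY = k × ΔG = (+$334 billion) / 0.58 ≈ +$575.9 billion.

+$575.9 billion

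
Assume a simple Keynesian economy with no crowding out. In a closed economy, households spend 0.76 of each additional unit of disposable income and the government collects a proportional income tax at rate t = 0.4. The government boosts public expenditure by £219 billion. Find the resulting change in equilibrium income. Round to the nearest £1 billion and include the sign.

Expenditure multiplier = 1/(1 − c(1−t)) = 1/(1 − 0.76×0.6) = 1/0.544 ≈ 1.838.
ΔY = k × ΔG = (+£219 billion) / 0.544 ≈ +£403 billion.

+£403 billion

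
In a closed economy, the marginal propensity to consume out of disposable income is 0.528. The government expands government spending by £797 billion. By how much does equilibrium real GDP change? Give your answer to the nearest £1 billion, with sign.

+£1,689 billion

Spending multiplier = 1/(1 − MPC) = 1/(1 − 0.528) = 1/0.472 ≈ 2.119.
ΔY = k × ΔG = (+£797 billion) / 0.472 ≈ +£1,689 billion.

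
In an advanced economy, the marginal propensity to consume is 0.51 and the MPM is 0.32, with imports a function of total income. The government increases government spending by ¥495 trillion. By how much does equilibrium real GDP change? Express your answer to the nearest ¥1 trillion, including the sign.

+¥611 trillion

Expenditure multiplier = 1/(1 − c + m) = 1/(1 − 0.51 + 0.32) = 1/0.81 ≈ 1.235.
ΔY = k × ΔG = (+¥495 trillion) / 0.81 ≈ +¥611 trillion.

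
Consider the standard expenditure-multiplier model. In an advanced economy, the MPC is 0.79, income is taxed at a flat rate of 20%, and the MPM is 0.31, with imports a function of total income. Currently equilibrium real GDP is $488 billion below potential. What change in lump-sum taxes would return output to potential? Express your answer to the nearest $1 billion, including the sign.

−$419 billion

Spending multiplier = 1/(1 − c(1−t) + m) = 1/(1 − 0.79×0.8 + 0.31) = 1/0.678 ≈ 1.475.
Tax multiplier = −c·k = −0.79/0.678 ≈ −1.165. Need ΔY = +$488 billion, so ΔT = ΔY/(−c·k) = −(+$488 billion) × 0.678 / 0.79 ≈ −$419 billion.
The government should cut lump-sum taxes by $419 billion.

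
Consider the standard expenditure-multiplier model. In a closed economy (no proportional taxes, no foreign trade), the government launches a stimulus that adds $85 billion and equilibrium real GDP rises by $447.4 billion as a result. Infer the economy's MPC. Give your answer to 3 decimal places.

Implied spending multiplier k = ΔY/ΔG = 447.4/85 ≈ 5.2635.
Since k = 1/(1 − MPC), MPC = 1 − 1/k = 1 − ΔG/ΔY = 1 − 85/447.4 ≈ 0.810.

0.810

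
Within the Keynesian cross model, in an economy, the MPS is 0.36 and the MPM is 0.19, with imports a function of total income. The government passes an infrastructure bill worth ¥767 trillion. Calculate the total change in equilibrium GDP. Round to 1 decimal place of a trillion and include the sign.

MPC = 1 − MPS = 1 − 0.36 = 0.64.
Government-spending multiplier = 1/(1 − c + m) = 1/(1 − 0.64 + 0.19) = 1/0.55 ≈ 1.818.
ΔY = k × ΔG = (+¥767 trillion) / 0.55 ≈ +¥1,394.5 trillion.

+¥1,394.5 trillion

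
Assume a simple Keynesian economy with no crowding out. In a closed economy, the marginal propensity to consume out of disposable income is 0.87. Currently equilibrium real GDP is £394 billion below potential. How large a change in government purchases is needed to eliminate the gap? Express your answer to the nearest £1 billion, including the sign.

+£51 billion

Spending multiplier = 1/(1 − MPC) = 1/(1 − 0.87) = 1/0.13 ≈ 7.692.
Need ΔY = +£394 billion, so ΔG = ΔY/k = (+£394 billion) × 0.13 ≈ +£51 billion.
The government should increase government purchases by £51 billion.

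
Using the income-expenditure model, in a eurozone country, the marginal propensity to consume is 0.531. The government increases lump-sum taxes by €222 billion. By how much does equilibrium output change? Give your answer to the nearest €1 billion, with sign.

−€251 billion

A lump-sum tax change of +€222 billion shifts disposable income by −€222 billion; first-round consumption changes by −c × ΔT = −0.531 × (+€222 billion) = −€117.882 billion.
Expenditure multiplier = 1/(1 − MPC) = 1/(1 − 0.531) = 1/0.469 ≈ 2.132.
The tax multiplier is −c × k ≈ −1.132, so ΔY = k × (−c·ΔT) = (−€117.882 billion) / 0.469 ≈ −€251 billion.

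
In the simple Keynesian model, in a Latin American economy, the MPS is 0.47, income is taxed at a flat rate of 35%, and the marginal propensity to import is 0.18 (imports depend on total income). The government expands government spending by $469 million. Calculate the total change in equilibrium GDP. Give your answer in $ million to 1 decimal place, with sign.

MPC = 1 − MPS = 1 − 0.47 = 0.53.
Spending multiplier = 1/(1 − c(1−t) + m) = 1/(1 − 0.53×0.65 + 0.18) = 1/0.8355 ≈ 1.197.
ΔY = k × ΔG = (+$469 million) / 0.8355 ≈ +$561.3 million.

+$561.3 million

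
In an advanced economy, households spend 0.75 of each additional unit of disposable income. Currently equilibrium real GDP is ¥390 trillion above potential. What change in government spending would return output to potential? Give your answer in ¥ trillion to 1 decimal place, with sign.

Spending multiplier = 1/(1 − MPC) = 1/(1 − 0.75) = 1/0.25 = 4.
Need ΔY = −¥390 trillion, so ΔG = ΔY/k = (−¥390 trillion) × 0.25 = −¥97.5 trillion.
The government should cut government spending by ¥97.5 trillion.

−¥97.5 trillion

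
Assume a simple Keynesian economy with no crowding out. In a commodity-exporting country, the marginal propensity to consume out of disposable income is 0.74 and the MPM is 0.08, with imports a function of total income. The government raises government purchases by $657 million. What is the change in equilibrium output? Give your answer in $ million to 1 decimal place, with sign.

Expenditure multiplier = 1/(1 − c + m) = 1/(1 − 0.74 + 0.08) = 1/0.34 ≈ 2.941.
ΔY = k × ΔG = (+$657 million) / 0.34 ≈ +$1,932.4 million.

+$1,932.4 million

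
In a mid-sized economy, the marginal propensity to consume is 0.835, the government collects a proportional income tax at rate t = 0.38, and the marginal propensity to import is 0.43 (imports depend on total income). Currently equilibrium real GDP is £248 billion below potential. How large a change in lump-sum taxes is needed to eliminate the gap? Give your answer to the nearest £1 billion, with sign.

−£271 billion

Spending multiplier = 1/(1 − c(1−t) + m) = 1/(1 − 0.835×0.62 + 0.43) = 1/0.9123 ≈ 1.096.
Tax multiplier = −c·k = −0.835/0.9123 ≈ −0.915. Need ΔY = +£248 billion, so ΔT = ΔY/(−c·k) = −(+£248 billion) × 0.9123 / 0.835 ≈ −£271 billion.
The government should cut lump-sum taxes by £271 billion.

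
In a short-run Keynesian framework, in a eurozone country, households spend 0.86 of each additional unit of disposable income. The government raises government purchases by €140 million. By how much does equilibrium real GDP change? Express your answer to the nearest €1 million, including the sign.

Spending multiplier = 1/(1 − MPC) = 1/(1 − 0.86) = 1/0.14 ≈ 7.143.
ΔY = k × ΔG = (+€140 million) / 0.14 = +€1,000 million.

+€1,000 million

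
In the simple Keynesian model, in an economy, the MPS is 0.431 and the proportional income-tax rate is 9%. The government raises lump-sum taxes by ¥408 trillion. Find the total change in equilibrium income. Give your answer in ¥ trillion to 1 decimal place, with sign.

MPC = 1 − MPS = 1 − 0.431 = 0.569.
A lump-sum tax change of +¥408 trillion shifts disposable income by −¥408 trillion; first-round consumption changes by −c × ΔT = −0.569 × (+¥408 trillion) = −¥232.152 trillion.
Expenditure multiplier = 1/(1 − c(1−t)) = 1/(1 − 0.569×0.91) = 1/0.48221 ≈ 2.074.
The tax multiplier is −c × k ≈ −1.18, so ΔY = k × (−c·ΔT) = (−¥232.152 trillion) / 0.48221 ≈ −¥481.4 trillion.

−¥481.4 trillion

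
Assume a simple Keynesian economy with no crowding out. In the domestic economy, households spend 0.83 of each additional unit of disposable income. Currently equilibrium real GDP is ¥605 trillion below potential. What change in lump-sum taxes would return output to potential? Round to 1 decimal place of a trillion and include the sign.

Spending multiplier = 1/(1 − MPC) = 1/(1 − 0.83) = 1/0.17 ≈ 5.882.
Tax multiplier = −c·k = −0.83/0.17 ≈ −4.882. Need ΔY = +¥605 trillion, so ΔT = ΔY/(−c·k) = −(+¥605 trillion) × 0.17 / 0.83 ≈ −¥123.9 trillion.
The government should cut lump-sum taxes by ¥123.9 trillion.

−¥123.9 trillion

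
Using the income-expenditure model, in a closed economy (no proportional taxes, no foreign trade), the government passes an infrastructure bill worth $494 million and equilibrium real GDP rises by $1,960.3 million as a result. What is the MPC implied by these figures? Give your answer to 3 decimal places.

Implied spending multiplier k = ΔY/ΔG = 1,960.3/494 ≈ 3.9682.
Since k = 1/(1 − MPC), MPC = 1 − 1/k = 1 − ΔG/ΔY = 1 − 494/1,960.3 ≈ 0.748.

0.748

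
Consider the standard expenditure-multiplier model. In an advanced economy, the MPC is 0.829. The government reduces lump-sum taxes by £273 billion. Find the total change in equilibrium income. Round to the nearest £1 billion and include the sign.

A lump-sum tax change of −£273 billion shifts disposable income by +£273 billion; first-round consumption changes by −c × ΔT = −0.829 × (−£273 billion) = +£226.317 billion.
Expenditure multiplier = 1/(1 − MPC) = 1/(1 − 0.829) = 1/0.171 ≈ 5.848.
The tax multiplier is −c × k ≈ −4.848, so ΔY = k × (−c·ΔT) = (+£226.317 billion) / 0.171 ≈ +£1,323 billion.

+£1,323 billion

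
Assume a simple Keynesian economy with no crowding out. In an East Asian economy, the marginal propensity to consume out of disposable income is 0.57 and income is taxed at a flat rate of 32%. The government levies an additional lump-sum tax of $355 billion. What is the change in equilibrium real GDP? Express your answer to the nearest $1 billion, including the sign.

A lump-sum tax change of +$355 billion shifts disposable income by −$355 billion; first-round consumption changes by −c × ΔT = −0.57 × (+$355 billion) = −$202.35 billion.
Expenditure multiplier = 1/(1 − c(1−t)) = 1/(1 − 0.57×0.68) = 1/0.6124 ≈ 1.633.
The tax multiplier is −c × k ≈ −0.931, so ΔY = k × (−c·ΔT) = (−$202.35 billion) / 0.6124 ≈ −$330 billion.

−$330 billion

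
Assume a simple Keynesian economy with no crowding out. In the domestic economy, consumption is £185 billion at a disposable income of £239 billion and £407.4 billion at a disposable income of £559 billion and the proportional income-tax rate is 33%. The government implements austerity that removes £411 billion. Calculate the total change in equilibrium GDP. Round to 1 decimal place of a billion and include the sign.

MPC = ΔC/ΔYd = (407.4 − 185)/(559 − 239) = 222.4/320 = 0.695.
Government-spending multiplier = 1/(1 − c(1−t)) = 1/(1 − 0.695×0.67) = 1/0.53435 ≈ 1.871.
ΔY = k × ΔG = (−£411 billion) / 0.53435 ≈ −£769.2 billion.

−£769.2 billion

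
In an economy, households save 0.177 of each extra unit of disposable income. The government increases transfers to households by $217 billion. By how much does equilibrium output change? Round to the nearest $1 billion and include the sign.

+$1,009 billion

MPC = 1 − MPS = 1 − 0.177 = 0.823.
The transfer change shifts disposable income by +$217 billion, so first-round consumption changes by c·ΔTR = 0.823 × (+$217 billion) = +$178.591 billion.
Expenditure multiplier = 1/(1 − MPC) = 1/(1 − 0.823) = 1/0.177 ≈ 5.65.
The transfer multiplier is c × k ≈ 4.65, so ΔY = k × (c·ΔTR) = (+$178.591 billion) / 0.177 ≈ +$1,009 billion.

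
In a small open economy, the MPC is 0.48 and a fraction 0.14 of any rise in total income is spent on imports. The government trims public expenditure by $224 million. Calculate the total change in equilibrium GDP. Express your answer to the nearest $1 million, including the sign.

Government-spending multiplier = 1/(1 − c + m) = 1/(1 − 0.48 + 0.14) = 1/0.66 ≈ 1.515.
ΔY = k × ΔG = (−$224 million) / 0.66 ≈ −$339 million.

−$339 million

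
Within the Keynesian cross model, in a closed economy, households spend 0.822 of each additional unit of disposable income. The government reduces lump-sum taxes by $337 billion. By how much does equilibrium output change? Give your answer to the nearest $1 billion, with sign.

+$1,556 billion

A lump-sum tax change of −$337 billion shifts disposable income by +$337 billion; first-round consumption changes by −c × ΔT = −0.822 × (−$337 billion) = +$277.014 billion.
Expenditure multiplier = 1/(1 − MPC) = 1/(1 − 0.822) = 1/0.178 ≈ 5.618.
The tax multiplier is −c × k ≈ −4.618, so ΔY = k × (−c·ΔT) = (+$277.014 billion) / 0.178 ≈ +$1,556 billion.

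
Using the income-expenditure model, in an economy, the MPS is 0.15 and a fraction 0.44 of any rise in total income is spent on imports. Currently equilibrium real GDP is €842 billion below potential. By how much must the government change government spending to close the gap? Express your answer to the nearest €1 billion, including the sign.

MPC = 1 − MPS = 1 − 0.15 = 0.85.
Spending multiplier = 1/(1 − c + m) = 1/(1 − 0.85 + 0.44) = 1/0.59 ≈ 1.695.
Need ΔY = +€842 billion, so ΔG = ΔY/k = (+€842 billion) × 0.59 ≈ +€497 billion.
The government should increase government spending by €497 billion.

+€497 billion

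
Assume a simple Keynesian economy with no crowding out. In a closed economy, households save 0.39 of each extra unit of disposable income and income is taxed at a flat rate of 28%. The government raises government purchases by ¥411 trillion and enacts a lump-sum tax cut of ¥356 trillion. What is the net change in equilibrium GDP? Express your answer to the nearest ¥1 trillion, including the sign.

+¥1,120 trillion

MPC = 1 − MPS = 1 − 0.39 = 0.61.
Expenditure multiplier = 1/(1 − c(1−t)) = 1/(1 − 0.61×0.72) = 1/0.5608 ≈ 1.783.
ΔG contributes k·ΔG = (+¥411 trillion) / 0.5608 ≈ +¥732.9 trillion.
ΔT of −¥356 trillion changes first-round spending by −c·ΔT = +¥217.16 trillion, contributing k·(−c·ΔT) = (+¥217.16 trillion) / 0.5608 ≈ +¥387.2 trillion.
Net ΔY = k(ΔG − c·ΔT) = (+¥628.16 trillion) / 0.5608 ≈ +¥1,120 trillion.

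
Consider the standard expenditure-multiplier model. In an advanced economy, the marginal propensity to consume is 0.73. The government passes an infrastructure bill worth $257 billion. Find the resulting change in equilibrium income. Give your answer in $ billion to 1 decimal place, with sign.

+$951.9 billion

Spending multiplier = 1/(1 − MPC) = 1/(1 − 0.73) = 1/0.27 ≈ 3.704.
ΔY = k × ΔG = (+$257 billion) / 0.27 ≈ +$951.9 billion.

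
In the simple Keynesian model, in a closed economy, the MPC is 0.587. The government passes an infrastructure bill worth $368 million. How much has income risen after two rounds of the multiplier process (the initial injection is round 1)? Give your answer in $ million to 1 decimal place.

Round 1 adds ΔG = $368 million; each later round is MPC = 0.587 times the previous.
After 2 rounds: 368 + 216.016 = ΔG·(1 − c^2)/(1 − c) = 368 × (1 − 0.344569)/0.413 ≈ $584 million.

$584.0 million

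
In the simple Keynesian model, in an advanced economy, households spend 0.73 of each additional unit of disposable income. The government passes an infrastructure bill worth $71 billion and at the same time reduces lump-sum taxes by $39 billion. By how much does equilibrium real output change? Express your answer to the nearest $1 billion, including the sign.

Expenditure multiplier = 1/(1 − MPC) = 1/(1 − 0.73) = 1/0.27 ≈ 3.704.
ΔG contributes k·ΔG = (+$71 billion) / 0.27 ≈ +$263 billion.
ΔT of −$39 billion changes first-round spending by −c·ΔT = +$28.47 billion, contributing k·(−c·ΔT) = (+$28.47 billion) / 0.27 ≈ +$105.4 billion.
Net ΔY = k(ΔG − c·ΔT) = (+$99.47 billion) / 0.27 ≈ +$368 billion.

+$368 billion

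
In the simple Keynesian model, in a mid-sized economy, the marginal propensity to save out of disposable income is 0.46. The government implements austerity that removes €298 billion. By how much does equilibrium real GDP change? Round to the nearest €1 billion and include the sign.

MPC = 1 − MPS = 1 − 0.46 = 0.54.
Spending multiplier = 1/(1 − MPC) = 1/(1 − 0.54) = 1/0.46 ≈ 2.174.
ΔY = k × ΔG = (−€298 billion) / 0.46 ≈ −€648 billion.

−€648 billion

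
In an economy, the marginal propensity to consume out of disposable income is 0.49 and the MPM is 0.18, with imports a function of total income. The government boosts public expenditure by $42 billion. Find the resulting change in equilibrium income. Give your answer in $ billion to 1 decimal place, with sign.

+$60.9 billion

Spending multiplier = 1/(1 − c + m) = 1/(1 − 0.49 + 0.18) = 1/0.69 ≈ 1.449.
ΔY = k × ΔG = (+$42 billion) / 0.69 ≈ +$60.9 billion.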